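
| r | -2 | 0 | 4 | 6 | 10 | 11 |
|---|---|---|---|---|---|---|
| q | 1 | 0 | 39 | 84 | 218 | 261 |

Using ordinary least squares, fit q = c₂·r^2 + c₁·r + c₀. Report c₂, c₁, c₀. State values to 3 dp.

c₂ = 1.939, c₁ = 2.509, c₀ = -1.143

Compute the Gram sums: Σr^2·r^2 = 26209, Σr^2·r = 2603, Σr^2 = 277, Σr·r = 277, Σr = 29, Σ1 = 6.
And Σr^2·q = 57033, Σr·q = 5709, Σq = 603.
Row-reducing yields c₂ = 462067/238300, c₁ = 119561/47660, c₀ = -136167/119150.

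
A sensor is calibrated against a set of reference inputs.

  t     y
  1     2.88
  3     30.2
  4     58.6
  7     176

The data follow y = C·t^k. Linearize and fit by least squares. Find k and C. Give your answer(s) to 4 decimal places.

k = 2.1249, C = 2.9240

With ln yᵢ as the transformed response and ln tᵢ as the regressor:
Over the data: Σln t = 4.4308, Σ(ln t)² = 6.9153, Σln y = 13.7069, Σln t·ln y = 19.4484.
Normal system: [[6.9153, 4.4308]; [4.4308, 4]]·[k, ln C]ᵀ = [19.4484, 13.7069]ᵀ.
Solving (det = 8.0292): k = 2.12490, ln C = 1.07295, so C = exp(1.07295) = 2.92400.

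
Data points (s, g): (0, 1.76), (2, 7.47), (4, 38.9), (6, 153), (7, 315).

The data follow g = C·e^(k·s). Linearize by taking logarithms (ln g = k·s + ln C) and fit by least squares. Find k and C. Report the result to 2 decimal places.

With ln gᵢ as the transformed response and sᵢ as the regressor:
Σs = 19.0000, Σ(s)² = 105.0000, Σln g = 17.0202, Σs·ln g = 89.1164.
Equations: 105.0000·k + 19.0000·ln C = 89.1164;  19.0000·k + 5·ln C = 17.0202.
Slope k = (n·Σs·ln g − Σs·Σln g)/(n·Σ(s)² − (Σs)²) = (5·89.1164 − 19.0000·17.0202)/164.0000 = 0.74511; ln C = (Σln g − k·Σs)/n = 0.57263, so C = exp(0.57263) = 1.77292.

k = 0.75, C = 1.77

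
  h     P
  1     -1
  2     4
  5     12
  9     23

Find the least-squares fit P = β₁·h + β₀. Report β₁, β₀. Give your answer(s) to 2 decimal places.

β₁ = 2.90, β₀ = -2.84

Normal-equation sums: Σh·h = 111, Σh = 17, Σ1 = 4.
Moment sums: Σh·P = 274, ΣP = 38.
MᵀM·[β₁, β₀]ᵀ = MᵀP becomes [[111, 17]; [17, 4]]·[β₁, β₀]ᵀ = [274, 38]ᵀ.
det = 111·4 − 17² = 155.
β₁ = (274·4 − 17·38)/155 = 90/31; β₀ = (111·38 − 17·274)/155 = -88/31.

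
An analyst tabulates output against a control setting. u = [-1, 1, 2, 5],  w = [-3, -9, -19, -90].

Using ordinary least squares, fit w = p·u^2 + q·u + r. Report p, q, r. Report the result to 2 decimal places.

p = -2.98, q = -2.52, r = -2.71

The normal equations are: 643·p + 133·q + 31·r = -2338;  133·p + 31·q + 7·r = -494;  31·p + 7·q + 4·r = -121.
(Σu^2·u^2 = 643, Σu^2·u = 133, Σu^2 = 31, Σu·u = 31, Σu = 7, Σ1 = 4, Σu^2·w = -2338, Σu·w = -494, Σw = -121.)
Solving the 3×3 system (Gaussian elimination) gives p = -179/60, q = -757/300, r = -407/150.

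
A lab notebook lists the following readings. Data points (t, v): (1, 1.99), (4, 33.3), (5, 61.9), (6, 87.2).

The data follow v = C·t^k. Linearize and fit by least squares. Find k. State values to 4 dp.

Linearized form: ln v = k·ln t + ln C. From the 4 transformed points,
Σln t = 4.7875, Σ(ln t)² = 7.7225, Σln v = 12.7874, Σln t·ln v = 19.5055.
Equations: 7.7225·k + 4.7875·ln C = 19.5055;  4.7875·k + 4·ln C = 12.7874.
Solving (det = 7.9699): k = 2.10819, ln C = 0.67362.

k = 2.1082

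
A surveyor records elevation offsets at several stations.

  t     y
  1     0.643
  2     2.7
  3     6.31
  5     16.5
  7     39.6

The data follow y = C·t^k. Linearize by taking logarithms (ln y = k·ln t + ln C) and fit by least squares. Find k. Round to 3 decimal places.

k = 2.085

Linearized form: ln y = k·ln t + ln C. From the 5 transformed points,
Sums: Σln t = 5.3471, Σ(ln t)² = 8.0643, Σln y = 8.8760, Σln t·ln y = 14.3828.
Normal system: [[8.0643, 5.3471]; [5.3471, 5]]·[k, ln C]ᵀ = [14.3828, 8.8760]ᵀ.
Solving (det = 11.7297): k = 2.08471, ln C = -0.45424.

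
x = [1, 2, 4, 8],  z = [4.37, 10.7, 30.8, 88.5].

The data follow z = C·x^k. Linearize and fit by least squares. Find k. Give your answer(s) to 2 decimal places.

Linearized form: ln z = k·ln x + ln C. From the 4 transformed points,
AᵀA = [[6.7263, 4.1589]; [4.1589, 4]], rhs = [15.7166, 11.7555]ᵀ  (here Σln x = 4.1589, Σ(ln x)² = 6.7263, Σln z = 11.7555, Σln x·ln z = 15.7166).
Solving (det = 9.6091): k = 1.45452, ln C = 1.42658.

k = 1.45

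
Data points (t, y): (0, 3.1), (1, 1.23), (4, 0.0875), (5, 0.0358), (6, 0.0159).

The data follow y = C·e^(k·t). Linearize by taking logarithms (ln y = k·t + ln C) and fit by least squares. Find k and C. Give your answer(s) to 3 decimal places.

k = -0.881, C = 3.022

Let Y = ln y. Fitting Y = k·t + ln C by least squares:
Σt = 16.0000, Σ(t)² = 78.0000, Σln y = -8.5689, Σt·ln y = -51.0351.
Equations: 78.0000·k + 16.0000·ln C = -51.0351;  16.0000·k + 5·ln C = -8.5689.
Solving (det = 134.0000): k = -0.88114, ln C = 1.10585, so C = exp(1.10585) = 3.02180.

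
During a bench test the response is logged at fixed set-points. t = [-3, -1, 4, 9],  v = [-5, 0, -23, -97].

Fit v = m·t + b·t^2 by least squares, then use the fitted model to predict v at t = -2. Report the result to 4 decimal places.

Compute the Gram sums: Σt·t = 107, Σt·t^2 = 765, Σt^2·t^2 = 6899.
Moment sums: Σt·v = -950, Σt^2·v = -8270.
AᵀA·[m, b]ᵀ = Aᵀv becomes [[107, 765]; [765, 6899]]·[m, b]ᵀ = [-950, -8270]ᵀ.
Eliminating b: 6899·(row 1) − 765·(row 2) gives 152968·m = 6899·(-950) − 765·(-8270) = -227500, so m = -56875/38242.
Then b = ((-8270) − 765·(-56875/38242))/6899 = -39535/38242.
At t = -2: v̂ = (-56875/38242)·(-2) + (-39535/38242)·(4) = -22195/19121.

v̂ = -1.1608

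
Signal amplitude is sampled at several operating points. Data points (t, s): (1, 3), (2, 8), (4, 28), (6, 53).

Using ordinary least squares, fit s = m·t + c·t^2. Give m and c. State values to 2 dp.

m = 2.28, c = 1.10

Normal-equation sums: Σt·t = 57, Σt·t^2 = 289, Σt^2·t^2 = 1569.
And Σt·s = 449, Σt^2·s = 2391.
So AᵀA·[m, c]ᵀ = Aᵀs: [[57, 289]; [289, 1569]]·[m, c]ᵀ = [449, 2391]ᵀ.
det = 57·1569 − 289² = 5912.
m = (449·1569 − 289·2391)/5912 = 6741/2956; c = (57·2391 − 289·449)/5912 = 3263/2956.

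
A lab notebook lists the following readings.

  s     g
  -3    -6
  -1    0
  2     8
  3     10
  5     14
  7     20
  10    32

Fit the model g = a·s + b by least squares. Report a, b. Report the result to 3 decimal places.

Sums needed: Σs·s = 197, Σs = 23, Σ1 = 7.
Right-hand side: Σs·g = 594, Σg = 78.
MᵀM·[a, b]ᵀ = Mᵀg becomes [[197, 23]; [23, 7]]·[a, b]ᵀ = [594, 78]ᵀ.
Determinant 197·7 − 23² = 850.
a = (594·7 − 23·78)/850 = 1182/425; b = (197·78 − 23·594)/850 = 852/425.

a = 2.781, b = 2.005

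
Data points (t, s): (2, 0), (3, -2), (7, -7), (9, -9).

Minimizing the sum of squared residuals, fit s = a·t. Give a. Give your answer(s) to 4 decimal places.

a = -0.9510

Sums needed: Σt·t = 143.
For Xᵀs: Σt·s = -136.
Normal equations: [[143]]·[a]ᵀ = [-136]ᵀ.
Hence a = -136 / 143 ≈ -0.951049.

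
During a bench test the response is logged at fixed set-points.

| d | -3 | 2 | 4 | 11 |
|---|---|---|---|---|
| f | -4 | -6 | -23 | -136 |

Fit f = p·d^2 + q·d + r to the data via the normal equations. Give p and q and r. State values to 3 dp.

p = -0.978, q = -1.626, r = 0.116

MᵀM·[p, q, r]ᵀ = Mᵀf reads: 14994·p + 1376·q + 150·r = -16884;  1376·p + 150·q + 14·r = -1588;  150·p + 14·q + 4·r = -169.
(Σd^2·d^2 = 14994, Σd^2·d = 1376, Σd^2 = 150, Σd·d = 150, Σd = 14, Σ1 = 4, Σd^2·f = -16884, Σd·f = -1588, Σf = -169.)
Solving the 3×3 system (Gaussian elimination) gives p = -31025/31724, q = -51591/31724, r = 3667/31724.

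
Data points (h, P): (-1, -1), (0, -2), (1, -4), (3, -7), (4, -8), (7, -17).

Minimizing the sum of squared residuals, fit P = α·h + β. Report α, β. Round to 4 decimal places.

α = -1.9385, β = -1.9769

With design matrix X, XᵀX = [[76, 14]; [14, 6]] and XᵀP = [-175, -39]ᵀ.
Eliminating β: 6·(row 1) − 14·(row 2) gives 260·α = 6·(-175) − 14·(-39) = -504, so α = -126/65.
Then β = ((-39) − 14·(-126/65))/6 = -257/130.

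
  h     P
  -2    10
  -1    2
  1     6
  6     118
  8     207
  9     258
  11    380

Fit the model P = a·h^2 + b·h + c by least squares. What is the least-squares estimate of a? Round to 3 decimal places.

a = 2.973

Entries of MᵀM: Σh^2·h^2 = 26612, Σh^2·h = 2780, Σh^2 = 308, Σh·h = 308, Σh = 32, Σ1 = 7.
And Σh^2·P = 84422, Σh·P = 8850, ΣP = 981.
Normal equations: [[26612, 2780, 308]; [2780, 308, 32]; [308, 32, 7]]·[a, b, c]ᵀ = [84422, 8850, 981]ᵀ.
Solving the 3×3 system (Gaussian elimination) gives a = 298655/100452, b = 177853/100452, c = 10314/8371.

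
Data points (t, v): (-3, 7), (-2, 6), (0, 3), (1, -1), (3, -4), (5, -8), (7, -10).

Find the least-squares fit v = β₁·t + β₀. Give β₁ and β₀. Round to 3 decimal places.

β₁ = -1.819, β₀ = 1.858

The normal equations are: 97·β₁ + 11·β₀ = -156;  11·β₁ + 7·β₀ = -7.
Eliminating β₀: 7·(row 1) − 11·(row 2) gives 558·β₁ = 7·(-156) − 11·(-7) = -1015, so β₁ = -1015/558.
Then β₀ = ((-7) − 11·(-1015/558))/7 = 1037/558.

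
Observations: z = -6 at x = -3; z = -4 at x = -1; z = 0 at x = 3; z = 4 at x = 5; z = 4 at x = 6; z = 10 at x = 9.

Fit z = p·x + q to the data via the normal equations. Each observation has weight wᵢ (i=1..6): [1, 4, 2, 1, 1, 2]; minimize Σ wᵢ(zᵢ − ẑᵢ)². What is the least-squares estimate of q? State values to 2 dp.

q = -2.84

Sums needed: Σwᵢ·x·x = 254, Σwᵢ·x = 28, Σwᵢ·1 = 11.
And Σwᵢ·x·z = 258, Σwᵢ·z = 6.
Δ = 254·11 − 28² = 2010.
p = (258·11 − 28·6)/2010 = 89/67; q = (254·6 − 28·258)/2010 = -190/67.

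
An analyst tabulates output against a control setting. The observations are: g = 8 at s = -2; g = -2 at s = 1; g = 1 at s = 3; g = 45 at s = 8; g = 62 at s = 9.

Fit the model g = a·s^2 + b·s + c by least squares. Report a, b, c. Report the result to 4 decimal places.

a = 1.0439, b = -2.4865, c = -0.9471

Normal-equation sums: Σs^2·s^2 = 10755, Σs^2·s = 1261, Σs^2 = 159, Σs·s = 159, Σs = 19, Σ1 = 5.
Right-hand side: Σs^2·g = 7941, Σs·g = 903, Σg = 114.
Normal equations: [[10755, 1261, 159]; [1261, 159, 19]; [159, 19, 5]]·[a, b, c]ᵀ = [7941, 903, 114]ᵀ.
Solving the 3×3 system (Gaussian elimination) gives a = 165117/158174, b = -393303/158174, c = -74901/79087.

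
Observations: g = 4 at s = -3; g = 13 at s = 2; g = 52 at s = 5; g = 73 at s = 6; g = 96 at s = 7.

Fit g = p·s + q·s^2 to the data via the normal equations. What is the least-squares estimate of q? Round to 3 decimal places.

q = 1.502

The normal system MᵀM·[p, q]ᵀ = Mᵀg is [[123, 665]; [665, 4419]]·[p, q]ᵀ = [1384, 8720]ᵀ.
Δ = 123·4419 − 665² = 101312.
p = (1384·4419 − 665·8720)/101312 = 39637/12664; q = (123·8720 − 665·1384)/101312 = 19025/12664.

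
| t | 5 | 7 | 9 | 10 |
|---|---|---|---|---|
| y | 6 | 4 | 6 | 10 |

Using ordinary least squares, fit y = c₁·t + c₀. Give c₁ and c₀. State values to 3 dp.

c₁ = 0.712, c₀ = 0.983

With design matrix A, AᵀA = [[255, 31]; [31, 4]] and Aᵀy = [212, 26]ᵀ.
det = 255·4 − 31² = 59.
c₁ = (212·4 − 31·26)/59 = 42/59; c₀ = (255·26 − 31·212)/59 = 58/59.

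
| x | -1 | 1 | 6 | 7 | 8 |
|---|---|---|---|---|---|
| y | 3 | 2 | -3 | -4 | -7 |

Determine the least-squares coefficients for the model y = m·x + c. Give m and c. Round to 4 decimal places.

The normal equations are: 151·m + 21·c = -103;  21·m + 5·c = -9.
(Σx·x = 151, Σx = 21, Σ1 = 5, Σx·y = -103, Σy = -9.)
Eliminating c: 5·(row 1) − 21·(row 2) gives 314·m = 5·(-103) − 21·(-9) = -326, so m = -163/157.
Then c = ((-9) − 21·(-163/157))/5 = 402/157.

m = -1.0382, c = 2.5605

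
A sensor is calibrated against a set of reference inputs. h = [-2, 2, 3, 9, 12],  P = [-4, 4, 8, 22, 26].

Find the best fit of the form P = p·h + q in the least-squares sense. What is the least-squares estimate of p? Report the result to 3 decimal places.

p = 2.218

Entries of MᵀM: Σh·h = 242, Σh = 24, Σ1 = 5.
And Σh·P = 550, ΣP = 56.
So MᵀM·[p, q]ᵀ = MᵀP: [[242, 24]; [24, 5]]·[p, q]ᵀ = [550, 56]ᵀ.
det = 242·5 − 24² = 634.
p = (550·5 − 24·56)/634 = 703/317; q = (242·56 − 24·550)/634 = 176/317.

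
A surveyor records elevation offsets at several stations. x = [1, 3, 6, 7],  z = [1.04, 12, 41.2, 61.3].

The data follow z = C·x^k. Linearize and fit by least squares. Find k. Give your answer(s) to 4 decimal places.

Linearized form: ln z = k·ln x + ln C. From the 4 transformed points,
AᵀA = [[8.2039, 4.8363]; [4.8363, 4]], rhs = [17.4014, 10.3583]ᵀ  (here Σln x = 4.8363, Σ(ln x)² = 8.2039, Σln z = 10.3583, Σln x·ln z = 17.4014).
Slope k = (n·Σln x·ln z − Σln x·Σln z)/(n·Σ(ln x)² − (Σln x)²) = (4·17.4014 − 4.8363·10.3583)/9.4260 = 2.06978; ln C = (Σln z − k·Σln x)/n = 0.08707.

k = 2.0698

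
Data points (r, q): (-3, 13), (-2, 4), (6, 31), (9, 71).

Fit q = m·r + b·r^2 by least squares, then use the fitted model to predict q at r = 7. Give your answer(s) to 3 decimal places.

q̂ = 41.892

The normal system AᵀA·[m, b]ᵀ = Aᵀq is [[130, 910]; [910, 7954]]·[m, b]ᵀ = [778, 7000]ᵀ.
Δ = 130·7954 − 910² = 205920.
m = (778·7954 − 910·7000)/205920 = -15149/17160; b = (130·7000 − 910·778)/205920 = 259/264.
At r = 7: q̂ = (-15149/17160)·(7) + (259/264)·(49) = 2723/65.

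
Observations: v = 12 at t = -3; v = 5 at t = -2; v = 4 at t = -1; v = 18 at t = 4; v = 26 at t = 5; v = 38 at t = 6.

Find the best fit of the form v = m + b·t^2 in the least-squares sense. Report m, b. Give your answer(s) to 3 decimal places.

m = 2.322, b = 0.979

The normal equations are: 6·m + 91·b = 103;  91·m + 2275·b = 2438.
(Σ1 = 6, Σt^2 = 91, Σt^2·t^2 = 2275, Σv = 103, Σt^2·v = 2438.)
det = 6·2275 − 91² = 5369.
m = (103·2275 − 91·2438)/5369 = 137/59; b = (6·2438 − 91·103)/5369 = 5255/5369.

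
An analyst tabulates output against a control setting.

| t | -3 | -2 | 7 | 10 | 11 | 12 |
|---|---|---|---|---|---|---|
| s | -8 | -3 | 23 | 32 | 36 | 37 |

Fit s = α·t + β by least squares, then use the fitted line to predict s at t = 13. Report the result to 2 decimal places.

ŝ = 41.00

Compute the Gram sums: Σt·t = 427, Σt = 35, Σ1 = 6.
For Aᵀs: Σt·s = 1351, Σs = 117.
So AᵀA·[α, β]ᵀ = Aᵀs: [[427, 35]; [35, 6]]·[α, β]ᵀ = [1351, 117]ᵀ.
det = 427·6 − 35² = 1337.
α = (1351·6 − 35·117)/1337 = 3; β = (427·117 − 35·1351)/1337 = 2.
At t = 13: ŝ = (3)·(13) + (2)·(1) = 41.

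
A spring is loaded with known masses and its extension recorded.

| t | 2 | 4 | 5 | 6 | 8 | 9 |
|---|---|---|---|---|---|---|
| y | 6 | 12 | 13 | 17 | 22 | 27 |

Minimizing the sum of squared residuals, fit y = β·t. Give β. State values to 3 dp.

β = 2.858

Normal-equation sums: Σt·t = 226.
Moment sums: Σt·y = 646.
XᵀX·[β]ᵀ = Xᵀy becomes [[226]]·[β]ᵀ = [646]ᵀ.
Hence β = 646 / 226 ≈ 2.85841.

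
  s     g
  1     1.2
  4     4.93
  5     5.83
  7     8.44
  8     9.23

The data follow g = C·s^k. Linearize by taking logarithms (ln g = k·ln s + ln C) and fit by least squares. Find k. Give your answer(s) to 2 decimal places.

Taking logs, ln g = k·ln s + ln C, so regress ln g on ln s.
Σln s = 7.0211, Σ(ln s)² = 12.6227, Σln g = 7.8961, Σln s·ln g = 13.8211.
Equations: 12.6227·k + 7.0211·ln C = 13.8211;  7.0211·k + 5·ln C = 7.8961.
Slope k = (n·Σln s·ln g − Σln s·Σln g)/(n·Σ(ln s)² − (Σln s)²) = (5·13.8211 − 7.0211·7.8961)/13.8181 = 0.98902; ln C = (Σln g − k·Σln s)/n = 0.19042.

k = 0.99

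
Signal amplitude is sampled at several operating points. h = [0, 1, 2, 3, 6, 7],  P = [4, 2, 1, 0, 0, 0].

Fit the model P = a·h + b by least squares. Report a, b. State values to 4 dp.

Setting ∂/∂a … = 0 gives: 99·a + 19·b = 4;  19·a + 6·b = 7.
(Σh·h = 99, Σh = 19, Σ1 = 6, Σh·P = 4, ΣP = 7.)
Δ = 99·6 − 19² = 233.
a = (4·6 − 19·7)/233 = -109/233; b = (99·7 − 19·4)/233 = 617/233.

a = -0.4678, b = 2.6481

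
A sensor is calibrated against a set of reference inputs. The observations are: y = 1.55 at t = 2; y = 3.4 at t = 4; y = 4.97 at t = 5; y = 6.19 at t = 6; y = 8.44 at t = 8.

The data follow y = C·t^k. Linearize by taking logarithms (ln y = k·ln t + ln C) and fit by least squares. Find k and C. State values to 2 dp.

k = 1.24, C = 0.65

Taking logs, ln y = k·ln t + ln C, so regress ln y on ln t.
Σln t = 7.5601, Σ(ln t)² = 12.5270, Σln y = 7.2214, Σln t·ln y = 12.2826.
Equations: 12.5270·k + 7.5601·ln C = 12.2826;  7.5601·k + 5·ln C = 7.2214.
Δ = 12.5270·5 − (7.5601)² = 5.4804; k = (12.2826·5 − 7.5601·7.2214)/5.4804 = 1.24421, ln C = (12.5270·7.2214 − 7.5601·12.2826)/5.4804 = -0.43699, so C = exp(-0.43699) = 0.64598.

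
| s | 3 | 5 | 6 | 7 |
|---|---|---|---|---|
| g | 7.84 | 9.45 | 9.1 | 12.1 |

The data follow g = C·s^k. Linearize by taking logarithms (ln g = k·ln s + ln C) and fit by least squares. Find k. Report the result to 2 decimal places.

k = 0.42

Let Y = ln g. Fitting Y = k·ln s + ln C by least squares:
XᵀX = [[10.7942, 6.4457]; [6.4457, 4]], rhs = [14.6854, 9.0067]ᵀ  (here Σln s = 6.4457, Σ(ln s)² = 10.7942, Σln g = 9.0067, Σln s·ln g = 14.6854).
Solving (det = 1.6295): k = 0.42137, ln C = 1.57268.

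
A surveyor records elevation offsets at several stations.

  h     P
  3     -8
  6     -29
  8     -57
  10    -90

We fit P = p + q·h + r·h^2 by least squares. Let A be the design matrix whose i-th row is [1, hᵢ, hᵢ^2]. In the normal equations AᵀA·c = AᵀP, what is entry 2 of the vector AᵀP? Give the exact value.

-1554

Entry 2 ↔ basis h, so (AᵀP)_{2} = Σᵢ (h)·Pᵢ = (3)·(-8) + (6)·(-29) + (8)·(-57) + (10)·(-90) = -1554.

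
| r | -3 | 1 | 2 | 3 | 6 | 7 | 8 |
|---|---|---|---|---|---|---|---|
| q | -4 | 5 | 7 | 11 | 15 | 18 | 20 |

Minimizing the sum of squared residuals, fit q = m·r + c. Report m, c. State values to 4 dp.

Compute the Gram sums: Σr·r = 172, Σr = 24, Σ1 = 7.
Moment sums: Σr·q = 440, Σq = 72.
So XᵀX·[m, c]ᵀ = Xᵀq: [[172, 24]; [24, 7]]·[m, c]ᵀ = [440, 72]ᵀ.
det = 172·7 − 24² = 628.
m = (440·7 − 24·72)/628 = 338/157; c = (172·72 − 24·440)/628 = 456/157.

m = 2.1529, c = 2.9045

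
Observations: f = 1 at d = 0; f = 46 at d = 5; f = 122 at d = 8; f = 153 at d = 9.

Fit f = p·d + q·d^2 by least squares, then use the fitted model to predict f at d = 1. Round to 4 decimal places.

f̂ = 1.4857

From the data, Σd·d = 170, Σd·d^2 = 1366, Σd^2·d^2 = 11282.
Right-hand side: Σd·f = 2583, Σd^2·f = 21351.
Δ = 170·11282 − 1366² = 51984.
p = (2583·11282 − 1366·21351)/51984 = -2005/4332; q = (170·21351 − 1366·2583)/51984 = 8441/4332.
At d = 1: f̂ = (-2005/4332)·(1) + (8441/4332)·(1) = 1609/1083.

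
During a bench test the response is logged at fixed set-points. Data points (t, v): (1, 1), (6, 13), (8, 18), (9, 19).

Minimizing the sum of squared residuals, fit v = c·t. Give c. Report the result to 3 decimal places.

Setting ∂/∂c … = 0 gives: 182·c = 394.
Hence c = 394 / 182 ≈ 2.16484.

c = 2.165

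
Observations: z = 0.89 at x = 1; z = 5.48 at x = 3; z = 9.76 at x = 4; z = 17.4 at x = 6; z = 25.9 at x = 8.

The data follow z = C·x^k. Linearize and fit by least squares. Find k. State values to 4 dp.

Let Y = ln z. Fitting Y = k·ln x + ln C by least squares:
AᵀA = [[10.6632, 6.3561]; [6.3561, 5]], rhs = [16.9124, 9.9736]ᵀ  (here Σln x = 6.3561, Σ(ln x)² = 10.6632, Σln z = 9.9736, Σln x·ln z = 16.9124).
Δ = 10.6632·5 − (6.3561)² = 12.9161; k = (16.9124·5 − 6.3561·9.9736)/12.9161 = 1.63894, ln C = (10.6632·9.9736 − 6.3561·16.9124)/12.9161 = -0.08873.

k = 1.6389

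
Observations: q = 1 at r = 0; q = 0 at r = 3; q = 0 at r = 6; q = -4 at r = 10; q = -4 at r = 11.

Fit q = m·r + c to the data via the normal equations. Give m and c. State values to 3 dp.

The normal equations are: 266·m + 30·c = -84;  30·m + 5·c = -7.
(Σr·r = 266, Σr = 30, Σ1 = 5, Σr·q = -84, Σq = -7.)
Determinant 266·5 − 30² = 430.
m = ((-84)·5 − 30·(-7))/430 = -21/43; c = (266·(-7) − 30·(-84))/430 = 329/215.

m = -0.488, c = 1.530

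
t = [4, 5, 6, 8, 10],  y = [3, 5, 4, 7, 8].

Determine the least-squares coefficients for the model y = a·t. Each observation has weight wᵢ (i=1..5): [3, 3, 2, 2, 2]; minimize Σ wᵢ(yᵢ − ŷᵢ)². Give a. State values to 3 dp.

a = 0.824

Sums needed: Σwᵢ·t·t = 523.
Moment sums: Σwᵢ·t·y = 431.
XᵀWX·[a]ᵀ = XᵀWy becomes [[523]]·[a]ᵀ = [431]ᵀ.
a = 431/523 = 0.824092.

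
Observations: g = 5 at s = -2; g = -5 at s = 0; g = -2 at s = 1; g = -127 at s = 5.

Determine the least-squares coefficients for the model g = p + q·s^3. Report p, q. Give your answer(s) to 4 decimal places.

p = -2.9856, q = -0.9920

Entries of XᵀX: Σ1 = 4, Σs^3 = 118, Σs^3·s^3 = 15690.
Right-hand side: Σg = -129, Σs^3·g = -15917.
det = 4·15690 − 118² = 48836.
p = ((-129)·15690 − 118·(-15917))/48836 = -36451/12209; q = (4·(-15917) − 118·(-129))/48836 = -24223/24418.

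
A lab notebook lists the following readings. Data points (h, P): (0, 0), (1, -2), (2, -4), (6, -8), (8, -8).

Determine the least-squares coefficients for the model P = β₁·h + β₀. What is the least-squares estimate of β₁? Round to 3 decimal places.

XᵀX·[β₁, β₀]ᵀ = XᵀP reads: 105·β₁ + 17·β₀ = -122;  17·β₁ + 5·β₀ = -22.
(Σh·h = 105, Σh = 17, Σ1 = 5, Σh·P = -122, ΣP = -22.)
det = 105·5 − 17² = 236.
β₁ = ((-122)·5 − 17·(-22))/236 = -1; β₀ = (105·(-22) − 17·(-122))/236 = -1.

β₁ = -1.000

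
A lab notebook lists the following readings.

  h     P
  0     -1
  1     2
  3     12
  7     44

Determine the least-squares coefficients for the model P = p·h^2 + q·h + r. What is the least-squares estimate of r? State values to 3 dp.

r = -1.103

Normal-equation sums: Σh^2·h^2 = 2483, Σh^2·h = 371, Σh^2 = 59, Σh·h = 59, Σh = 11, Σ1 = 4.
Moment sums: Σh^2·P = 2266, Σh·P = 346, ΣP = 57.
Row-reducing yields p = 49/93, q = 1282/465, r = -171/155.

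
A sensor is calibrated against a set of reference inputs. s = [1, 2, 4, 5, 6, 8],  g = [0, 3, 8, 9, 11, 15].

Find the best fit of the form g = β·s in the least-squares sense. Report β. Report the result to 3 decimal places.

β = 1.842

With design matrix A, AᵀA = [[146]] and Aᵀg = [269]ᵀ.
Hence β = 269 / 146 ≈ 1.84247.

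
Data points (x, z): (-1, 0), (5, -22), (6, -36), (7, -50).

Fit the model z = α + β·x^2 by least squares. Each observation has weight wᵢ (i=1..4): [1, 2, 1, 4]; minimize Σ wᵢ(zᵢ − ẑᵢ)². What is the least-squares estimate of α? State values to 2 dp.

α = 2.87

The normal equations are: 8·α + 283·β = -280;  283·α + 12151·β = -12196.
Determinant 8·12151 − 283² = 17119.
α = ((-280)·12151 − 283·(-12196))/17119 = 49188/17119; β = (8·(-12196) − 283·(-280))/17119 = -18328/17119.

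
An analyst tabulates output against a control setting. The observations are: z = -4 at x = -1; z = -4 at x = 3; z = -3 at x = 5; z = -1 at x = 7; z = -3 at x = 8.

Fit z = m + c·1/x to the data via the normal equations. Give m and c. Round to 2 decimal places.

m = -2.97, c = 0.81

Sums needed: Σ1 = 5, Σ1/x = -167/840, Σ1/x·1/x = 837649/705600.
And Σz = -15, Σ1/x·z = 1301/840.
Normal equations: [[5, -167/840]; [-167/840, 837649/705600]]·[m, c]ᵀ = [-15, 1301/840]ᵀ.
Δ = 5·(837649/705600) − (-167/840)² = 1040089/176400.
m = ((-15)·(837649/705600) − (-167/840)·(1301/840))/(1040089/176400) = -3086867/1040089; c = (5·(1301/840) − (-167/840)·(-15))/(1040089/176400) = 840000/1040089.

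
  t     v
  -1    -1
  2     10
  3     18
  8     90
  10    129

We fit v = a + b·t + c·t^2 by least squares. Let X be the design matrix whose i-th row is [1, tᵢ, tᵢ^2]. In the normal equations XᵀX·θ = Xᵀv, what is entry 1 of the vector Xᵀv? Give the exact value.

Entry 1 ↔ basis 1, so (Xᵀv)_{1} = Σᵢ vᵢ = (1)·(-1) + (1)·(10) + (1)·(18) + (1)·(90) + (1)·(129) = 246.

246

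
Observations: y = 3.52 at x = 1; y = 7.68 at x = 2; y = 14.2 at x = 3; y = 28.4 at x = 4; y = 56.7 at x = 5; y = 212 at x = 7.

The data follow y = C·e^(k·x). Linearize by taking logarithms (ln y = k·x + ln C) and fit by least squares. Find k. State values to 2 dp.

Let Y = ln y. Fitting Y = k·x + ln C by least squares:
XᵀX = [[104.0000, 22.0000]; [22.0000, 6]], rhs = [84.3660, 18.6911]ᵀ  (here Σx = 22.0000, Σ(x)² = 104.0000, Σln y = 18.6911, Σx·ln y = 84.3660).
Δ = 104.0000·6 − (22.0000)² = 140.0000; k = (84.3660·6 − 22.0000·18.6911)/140.0000 = 0.67852, ln C = (104.0000·18.6911 − 22.0000·84.3660)/140.0000 = 0.62729.

k = 0.68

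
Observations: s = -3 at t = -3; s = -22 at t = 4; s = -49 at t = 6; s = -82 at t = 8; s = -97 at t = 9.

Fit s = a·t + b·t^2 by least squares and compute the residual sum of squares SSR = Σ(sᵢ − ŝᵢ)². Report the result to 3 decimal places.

SSR = 12.922

With design matrix A, AᵀA = [[206, 1494]; [1494, 12290]] and Aᵀs = [-1902, -15248]ᵀ.
Δ = 206·12290 − 1494² = 299704.
a = ((-1902)·12290 − 1494·(-15248))/299704 = -148767/74926; b = (206·(-15248) − 1494·(-1902))/299704 = -74875/74926.
Residuals: 1398/37463, 72348/37463, -41636/37463, -80898/37463, 67978/37463; SSR = 484084/37463.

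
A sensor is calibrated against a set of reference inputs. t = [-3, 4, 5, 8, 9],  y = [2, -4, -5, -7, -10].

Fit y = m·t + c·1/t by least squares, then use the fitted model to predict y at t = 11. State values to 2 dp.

Sums needed: Σt·t = 195, Σt·1/t = 5, Σ1/t·1/t = 31309/129600.
Moment sums: Σt·y = -193, Σ1/t·y = -335/72.
MᵀM·[m, c]ᵀ = Mᵀy becomes [[195, 5]; [5, 31309/129600]]·[m, c]ᵀ = [-193, -335/72]ᵀ.
Eliminating c: (31309/129600)·(row 1) − 5·(row 2) gives (191017/8640)·m = (31309/129600)·(-193) − 5·(-335/72) = -3027637/129600, so m = -3027637/2865255.
Then c = ((-335/72) − 5·(-3027637/2865255))/(31309/129600) = 498600/191017.
At t = 11: ŷ = (-3027637/2865255)·(11) + (498600/191017)·(1/11) = -358865077/31517805.

ŷ = -11.39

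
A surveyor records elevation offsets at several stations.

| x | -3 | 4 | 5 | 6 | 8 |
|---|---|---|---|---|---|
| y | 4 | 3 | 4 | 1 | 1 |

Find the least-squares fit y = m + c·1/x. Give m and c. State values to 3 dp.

m = 2.802, c = -2.474

MᵀM·[m, c]ᵀ = Mᵀy reads: 5·m + (49/120)·c = 13;  (49/120)·m + (3701/14400)·c = 61/120.
Determinant 5·(3701/14400) − (49/120)² = 671/600.
m = (13·(3701/14400) − (49/120)·(61/120))/(671/600) = 11281/4026; c = (5·(61/120) − (49/120)·13)/(671/600) = -1660/671.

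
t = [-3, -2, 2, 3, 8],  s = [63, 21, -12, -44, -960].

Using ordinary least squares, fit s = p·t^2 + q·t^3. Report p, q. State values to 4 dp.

Compute the Gram sums: Σt^2·t^2 = 4290, Σt^2·t^3 = 32768, Σt^3·t^3 = 263730.
For Mᵀs: Σt^2·s = -61233, Σt^3·s = -494673.
MᵀM·[p, q]ᵀ = Mᵀs becomes [[4290, 32768]; [32768, 263730]]·[p, q]ᵀ = [-61233, -494673]ᵀ.
Δ = 4290·263730 − 32768² = 57659876.
p = ((-61233)·263730 − 32768·(-494673))/57659876 = 30232887/28829938; q = (4290·(-494673) − 32768·(-61233))/57659876 = -57832113/28829938.

p = 1.0487, q = -2.0060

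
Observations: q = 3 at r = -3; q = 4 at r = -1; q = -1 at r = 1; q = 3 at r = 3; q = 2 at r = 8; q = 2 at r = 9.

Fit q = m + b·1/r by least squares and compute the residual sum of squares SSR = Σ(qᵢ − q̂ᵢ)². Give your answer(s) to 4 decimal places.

Forming XᵀX = [[6, 17/72]; [17/72, 11665/5184]] and Xᵀq = [13, -163/36]ᵀ gives XᵀX·[m, b]ᵀ = Xᵀq.
det = 6·(11665/5184) − (17/72)² = 69701/5184.
m = (13·(11665/5184) − (17/72)·(-163/36))/(69701/5184) = 157187/69701; b = (6·(-163/36) − (17/72)·13)/(69701/5184) = -156744/69701.
Residuals: -332/69701, -35127/69701, -70144/69701, 104164/69701, 1808/69701, -369/69701; SSR = 244010/69701.

SSR = 3.5008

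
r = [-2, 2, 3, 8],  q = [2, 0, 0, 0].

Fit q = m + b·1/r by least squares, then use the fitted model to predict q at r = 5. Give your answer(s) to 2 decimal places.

From the data, Σ1 = 4, Σ1/r = 11/24, Σ1/r·1/r = 361/576.
Moment sums: Σq = 2, Σ1/r·q = -1.
Eliminating b: (361/576)·(row 1) − (11/24)·(row 2) gives (147/64)·m = (361/576)·2 − (11/24)·(-1) = 493/288, so m = 986/1323.
Then b = ((-1) − (11/24)·(986/1323))/(361/576) = -944/441.
At r = 5: q̂ = (986/1323)·(1) + (-944/441)·(1/5) = 2098/6615.

q̂ = 0.32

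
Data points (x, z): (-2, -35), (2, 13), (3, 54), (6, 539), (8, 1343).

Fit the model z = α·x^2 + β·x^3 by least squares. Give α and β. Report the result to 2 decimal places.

α = -2.97, β = 2.99

Setting ∂/∂α … = 0 gives: 5505·α + 40787·β = 105754;  40787·α + 309657·β = 805882.
(Σx^2·x^2 = 5505, Σx^2·x^3 = 40787, Σx^3·x^3 = 309657, Σx^2·z = 105754, Σx^3·z = 805882.)
Eliminating β: 309657·(row 1) − 40787·(row 2) gives 41082416·α = 309657·105754 − 40787·805882 = -122042756, so α = -30510689/10270604.
Then β = (805882 − 40787·(-30510689/10270604))/309657 = 30748003/10270604.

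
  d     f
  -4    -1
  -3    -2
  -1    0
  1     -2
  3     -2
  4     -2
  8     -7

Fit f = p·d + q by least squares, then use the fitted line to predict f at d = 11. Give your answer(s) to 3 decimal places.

f̂ = -6.318

Entries of MᵀM: Σd·d = 116, Σd = 8, Σ1 = 7.
And Σd·f = -62, Σf = -16.
So MᵀM·[p, q]ᵀ = Mᵀf: [[116, 8]; [8, 7]]·[p, q]ᵀ = [-62, -16]ᵀ.
Δ = 116·7 − 8² = 748.
p = ((-62)·7 − 8·(-16))/748 = -9/22; q = (116·(-16) − 8·(-62))/748 = -20/11.
At d = 11: f̂ = (-9/22)·(11) + (-20/11)·(1) = -139/22.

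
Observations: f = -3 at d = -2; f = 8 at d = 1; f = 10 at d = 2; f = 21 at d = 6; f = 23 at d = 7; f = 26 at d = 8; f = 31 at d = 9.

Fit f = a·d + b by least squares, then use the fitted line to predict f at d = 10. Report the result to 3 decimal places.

MᵀM·[a, b]ᵀ = Mᵀf reads: 239·a + 31·b = 808;  31·a + 7·b = 116.
(Σd·d = 239, Σd = 31, Σ1 = 7, Σd·f = 808, Σf = 116.)
det = 239·7 − 31² = 712.
a = (808·7 − 31·116)/712 = 515/178; b = (239·116 − 31·808)/712 = 669/178.
At d = 10: f̂ = (515/178)·(10) + (669/178)·(1) = 5819/178.

f̂ = 32.691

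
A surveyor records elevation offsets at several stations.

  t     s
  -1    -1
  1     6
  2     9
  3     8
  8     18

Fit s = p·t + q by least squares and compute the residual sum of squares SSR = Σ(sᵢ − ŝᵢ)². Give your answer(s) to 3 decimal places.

Entries of AᵀA: Σt·t = 79, Σt = 13, Σ1 = 5.
And Σt·s = 193, Σs = 40.
Normal equations: [[79, 13]; [13, 5]]·[p, q]ᵀ = [193, 40]ᵀ.
det = 79·5 − 13² = 226.
p = (193·5 − 13·40)/226 = 445/226; q = (79·40 − 13·193)/226 = 651/226.
Residuals: -216/113, 130/113, 493/226, -89/113, -143/226; SSR = 2431/226.

SSR = 10.757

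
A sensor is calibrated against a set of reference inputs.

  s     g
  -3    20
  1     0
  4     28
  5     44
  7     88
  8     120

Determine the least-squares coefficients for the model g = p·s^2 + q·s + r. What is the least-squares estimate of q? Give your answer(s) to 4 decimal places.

Entries of MᵀM: Σs^2·s^2 = 7460, Σs^2·s = 1018, Σs^2 = 164, Σs·s = 164, Σs = 22, Σ1 = 6.
Moment sums: Σs^2·g = 13720, Σs·g = 1848, Σg = 300.
Normal equations: [[7460, 1018, 164]; [1018, 164, 22]; [164, 22, 6]]·[p, q, r]ᵀ = [13720, 1848, 300]ᵀ.
Inverting the 3×3 Gram matrix, [p, q, r]ᵀ = [890/447, -54716/55875, -15486/18625]ᵀ.

q = -0.9793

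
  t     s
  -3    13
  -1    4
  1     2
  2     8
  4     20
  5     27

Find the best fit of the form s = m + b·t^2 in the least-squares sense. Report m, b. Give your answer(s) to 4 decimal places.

m = 2.9592, b = 1.0044

The normal system MᵀM·[m, b]ᵀ = Mᵀs is [[6, 56]; [56, 980]]·[m, b]ᵀ = [74, 1150]ᵀ.
Determinant 6·980 − 56² = 2744.
m = (74·980 − 56·1150)/2744 = 145/49; b = (6·1150 − 56·74)/2744 = 689/686.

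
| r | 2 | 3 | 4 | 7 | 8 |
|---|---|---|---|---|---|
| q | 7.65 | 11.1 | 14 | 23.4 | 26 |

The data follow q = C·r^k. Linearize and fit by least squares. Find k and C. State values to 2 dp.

Taking logs, ln q = k·ln r + ln C, so regress ln q on ln r.
XᵀX = [[11.7199, 7.2034]; [7.2034, 5]], rhs = [20.6231, 13.4915]ᵀ  (here Σln r = 7.2034, Σ(ln r)² = 11.7199, Σln q = 13.4915, Σln r·ln q = 20.6231).
Solving (det = 6.7102): k = 0.88381, ln C = 1.42502, so C = exp(1.42502) = 4.15794.

k = 0.88, C = 4.16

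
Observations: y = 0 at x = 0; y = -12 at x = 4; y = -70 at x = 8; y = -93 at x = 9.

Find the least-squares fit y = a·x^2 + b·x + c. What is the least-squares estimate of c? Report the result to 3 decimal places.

With design matrix M, MᵀM = [[10913, 1305, 161]; [1305, 161, 21]; [161, 21, 4]] and Mᵀy = [-12205, -1445, -175]ᵀ.
Solving the 3×3 system (Gaussian elimination) gives a = -9995/6796, b = 20075/6796, c = -105/1699.

c = -0.062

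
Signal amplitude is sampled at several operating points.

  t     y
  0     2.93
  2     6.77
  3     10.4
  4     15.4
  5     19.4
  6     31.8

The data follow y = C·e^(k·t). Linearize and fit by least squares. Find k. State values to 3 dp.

Taking logs, ln y = k·t + ln C, so regress ln y on t.
Σt = 20.0000, Σ(t)² = 90.0000, Σln y = 14.4884, Σt·ln y = 57.3711.
Equations: 90.0000·k + 20.0000·ln C = 57.3711;  20.0000·k + 6·ln C = 14.4884.
Solving (det = 140.0000): k = 0.38899, ln C = 1.11812.

k = 0.389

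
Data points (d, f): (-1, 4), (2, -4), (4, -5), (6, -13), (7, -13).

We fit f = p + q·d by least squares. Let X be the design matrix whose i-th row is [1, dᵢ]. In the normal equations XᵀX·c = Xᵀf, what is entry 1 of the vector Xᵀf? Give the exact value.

Entry 1 ↔ basis 1, so (Xᵀf)_{1} = Σᵢ fᵢ = (1)·(4) + (1)·(-4) + (1)·(-5) + (1)·(-13) + (1)·(-13) = -31.

-31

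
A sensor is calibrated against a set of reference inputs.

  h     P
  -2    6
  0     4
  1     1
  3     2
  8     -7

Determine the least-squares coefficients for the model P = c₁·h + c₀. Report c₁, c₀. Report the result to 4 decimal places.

c₁ = -1.2586, c₀ = 3.7172

AᵀA·[c₁, c₀]ᵀ = AᵀP reads: 78·c₁ + 10·c₀ = -61;  10·c₁ + 5·c₀ = 6.
Determinant 78·5 − 10² = 290.
c₁ = ((-61)·5 − 10·6)/290 = -73/58; c₀ = (78·6 − 10·(-61))/290 = 539/145.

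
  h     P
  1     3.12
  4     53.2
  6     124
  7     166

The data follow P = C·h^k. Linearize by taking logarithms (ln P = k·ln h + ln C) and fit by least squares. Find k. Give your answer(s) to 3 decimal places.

k = 2.048

Taking logs, ln P = k·ln h + ln C, so regress ln P on ln h.
Σln h = 5.1240, Σ(ln h)² = 8.9188, Σln P = 15.0442, Σln h·ln P = 24.0935.
Equations: 8.9188·k + 5.1240·ln C = 24.0935;  5.1240·k + 4·ln C = 15.0442.
Slope k = (n·Σln h·ln P − Σln h·Σln P)/(n·Σ(ln h)² − (Σln h)²) = (4·24.0935 − 5.1240·15.0442)/9.4201 = 2.04755; ln C = (Σln P − k·Σln h)/n = 1.13815.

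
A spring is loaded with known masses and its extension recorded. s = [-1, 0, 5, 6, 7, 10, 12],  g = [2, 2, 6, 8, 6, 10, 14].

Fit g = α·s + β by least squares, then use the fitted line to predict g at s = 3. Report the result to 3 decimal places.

ĝ = 4.643

From the data, Σs·s = 355, Σs = 39, Σ1 = 7.
Moment sums: Σs·g = 386, Σg = 48.
MᵀM·[α, β]ᵀ = Mᵀg becomes [[355, 39]; [39, 7]]·[α, β]ᵀ = [386, 48]ᵀ.
Eliminating β: 7·(row 1) − 39·(row 2) gives 964·α = 7·386 − 39·48 = 830, so α = 415/482.
Then β = (48 − 39·(415/482))/7 = 993/482.
At s = 3: ĝ = (415/482)·(3) + (993/482)·(1) = 1119/241.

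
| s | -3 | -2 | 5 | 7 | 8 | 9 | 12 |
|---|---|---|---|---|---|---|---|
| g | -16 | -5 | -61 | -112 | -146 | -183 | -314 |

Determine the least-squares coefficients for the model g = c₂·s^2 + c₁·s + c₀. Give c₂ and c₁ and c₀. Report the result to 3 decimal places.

The normal equations are: 34516·c₂ + 3402·c₁ + 376·c₀ = -76560;  3402·c₂ + 376·c₁ + 36·c₀ = -7614;  376·c₂ + 36·c₁ + 7·c₀ = -837.
Inverting the 3×3 Gram matrix, [c₂, c₁, c₀]ᵀ = [-683735/336643, -577278/336643, -557689/336643]ᵀ.

c₂ = -2.031, c₁ = -1.715, c₀ = -1.657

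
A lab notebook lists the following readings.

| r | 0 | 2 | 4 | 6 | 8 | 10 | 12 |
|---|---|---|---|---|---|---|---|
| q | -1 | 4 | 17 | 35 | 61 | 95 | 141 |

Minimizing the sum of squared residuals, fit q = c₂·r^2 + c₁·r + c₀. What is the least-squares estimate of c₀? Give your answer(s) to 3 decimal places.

The normal system XᵀX·[c₂, c₁, c₀]ᵀ = Xᵀq is [[36400, 3528, 364]; [3528, 364, 42]; [364, 42, 7]]·[c₂, c₁, c₀]ᵀ = [35256, 3416, 352]ᵀ.
Row-reducing yields c₂ = 163/168, c₁ = 0, c₀ = -1/6.

c₀ = -0.167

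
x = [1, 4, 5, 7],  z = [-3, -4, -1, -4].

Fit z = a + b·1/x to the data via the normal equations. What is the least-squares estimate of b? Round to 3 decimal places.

The normal equations are: 4·a + (223/140)·b = -12;  (223/140)·a + (22009/19600)·b = -167/35.
(Σ1 = 4, Σ1/x = 223/140, Σ1/x·1/x = 22009/19600, Σz = -12, Σ1/x·z = -167/35.)
det = 4·(22009/19600) − (223/140)² = 38307/19600.
a = ((-12)·(22009/19600) − (223/140)·(-167/35))/(38307/19600) = -115144/38307; b = (4·(-167/35) − (223/140)·(-12))/(38307/19600) = 560/38307.

b = 0.015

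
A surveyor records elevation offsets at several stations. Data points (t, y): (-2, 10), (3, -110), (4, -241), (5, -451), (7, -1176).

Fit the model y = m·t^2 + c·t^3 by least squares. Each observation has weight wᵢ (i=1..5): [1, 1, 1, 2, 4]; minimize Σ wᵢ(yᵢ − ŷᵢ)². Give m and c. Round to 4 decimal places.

m = -3.2096, c = -2.9698

The normal system MᵀWM·[m, c]ᵀ = MᵀWy is [[11207, 74713]; [74713, 506735]]·[m, c]ᵀ = [-257852, -1744696]ᵀ.
det = 11207·506735 − 74713² = 96946776.
m = ((-257852)·506735 − 74713·(-1744696))/96946776 = -25930081/8078898; c = (11207·(-1744696) − 74713·(-257852))/96946776 = -23992633/8078898.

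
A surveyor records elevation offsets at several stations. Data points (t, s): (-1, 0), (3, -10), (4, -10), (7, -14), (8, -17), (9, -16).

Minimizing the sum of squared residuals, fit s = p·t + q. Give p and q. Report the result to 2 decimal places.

The normal system XᵀX·[p, q]ᵀ = Xᵀs is [[220, 30]; [30, 6]]·[p, q]ᵀ = [-448, -67]ᵀ.
Eliminating q: 6·(row 1) − 30·(row 2) gives 420·p = 6·(-448) − 30·(-67) = -678, so p = -113/70.
Then q = ((-67) − 30·(-113/70))/6 = -65/21.

p = -1.61, q = -3.10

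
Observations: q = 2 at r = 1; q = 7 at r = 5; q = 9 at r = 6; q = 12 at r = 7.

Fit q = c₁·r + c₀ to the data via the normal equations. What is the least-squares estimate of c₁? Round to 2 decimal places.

c₁ = 1.57

Setting ∂/∂c₁ … = 0 gives: 111·c₁ + 19·c₀ = 175;  19·c₁ + 4·c₀ = 30.
(Σr·r = 111, Σr = 19, Σ1 = 4, Σr·q = 175, Σq = 30.)
Δ = 111·4 − 19² = 83.
c₁ = (175·4 − 19·30)/83 = 130/83; c₀ = (111·30 − 19·175)/83 = 5/83.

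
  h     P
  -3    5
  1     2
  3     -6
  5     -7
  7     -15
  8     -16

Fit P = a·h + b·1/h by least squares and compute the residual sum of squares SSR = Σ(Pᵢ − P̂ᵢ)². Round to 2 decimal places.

Sums needed: Σh·h = 157, Σh·1/h = 6, Σ1/h·1/h = 916049/705600.
And Σh·P = -299, Σ1/h·P = -757/105.
Determinant 157·(916049/705600) − 6² = 118418093/705600.
a = ((-299)·(916049/705600) − 6·(-757/105))/(118418093/705600) = -243376411/118418093; b = (157·(-757/105) − 6·(-299))/(118418093/705600) = 467181120/118418093.
Residuals: 17688272/118418093, 13031477/118418093, -136106365/118418093, 294519180/118418093, -139376678/118418093, -6075840/118418093; SSR = 1057371854/118418093.

SSR = 8.93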